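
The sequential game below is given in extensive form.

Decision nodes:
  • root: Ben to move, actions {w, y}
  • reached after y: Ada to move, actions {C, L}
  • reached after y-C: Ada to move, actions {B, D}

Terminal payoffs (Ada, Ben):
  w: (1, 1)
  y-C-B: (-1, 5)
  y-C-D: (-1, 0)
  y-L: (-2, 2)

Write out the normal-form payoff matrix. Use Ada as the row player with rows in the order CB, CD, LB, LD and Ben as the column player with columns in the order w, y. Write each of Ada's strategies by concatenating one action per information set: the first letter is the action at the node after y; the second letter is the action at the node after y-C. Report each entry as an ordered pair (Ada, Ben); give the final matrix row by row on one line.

            w        y
  CB    (1,1)   (-1,5)
  CD    (1,1)   (-1,0)
  LB    (1,1)   (-2,2)
  LD    (1,1)   (-2,2)

CB: (1,1) (-1,5) | CD: (1,1) (-1,0) | LB: (1,1) (-2,2) | LD: (1,1) (-2,2)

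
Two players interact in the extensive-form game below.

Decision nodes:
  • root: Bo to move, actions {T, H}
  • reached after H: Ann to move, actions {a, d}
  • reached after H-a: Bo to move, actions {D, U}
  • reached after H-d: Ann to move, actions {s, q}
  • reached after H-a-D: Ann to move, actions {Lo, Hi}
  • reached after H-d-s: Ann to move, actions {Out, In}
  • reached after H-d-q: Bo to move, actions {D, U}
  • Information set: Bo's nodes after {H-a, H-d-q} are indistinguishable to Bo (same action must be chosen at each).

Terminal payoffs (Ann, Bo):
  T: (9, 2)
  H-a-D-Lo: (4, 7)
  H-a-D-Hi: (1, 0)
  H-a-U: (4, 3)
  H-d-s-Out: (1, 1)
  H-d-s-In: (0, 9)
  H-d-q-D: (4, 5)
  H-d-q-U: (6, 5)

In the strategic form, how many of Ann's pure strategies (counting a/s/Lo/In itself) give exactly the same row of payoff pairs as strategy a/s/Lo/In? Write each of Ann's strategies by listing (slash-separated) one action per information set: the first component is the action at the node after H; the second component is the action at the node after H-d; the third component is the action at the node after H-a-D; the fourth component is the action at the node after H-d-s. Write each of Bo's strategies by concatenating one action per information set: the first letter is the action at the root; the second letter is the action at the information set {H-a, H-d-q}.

4

Row for a/s/Lo/In (columns TD, TU, HD, HU): (9,2) (9,2) (4,7) (4,3).
Under a/s/Lo/In, Ann's choice at the node after H-d and at the node after H-d-s can never be reached regardless of what Bo does, so varying those choices leaves every outcome unchanged.
Holding the reachable choices fixed and varying the unreachable ones freely already gives 2 × 2 = 4 equivalent strategies.
No other strategy reproduces this row, so those 4 are the full class: a/s/Lo/Out, a/s/Lo/In, a/q/Lo/Out, a/q/Lo/In.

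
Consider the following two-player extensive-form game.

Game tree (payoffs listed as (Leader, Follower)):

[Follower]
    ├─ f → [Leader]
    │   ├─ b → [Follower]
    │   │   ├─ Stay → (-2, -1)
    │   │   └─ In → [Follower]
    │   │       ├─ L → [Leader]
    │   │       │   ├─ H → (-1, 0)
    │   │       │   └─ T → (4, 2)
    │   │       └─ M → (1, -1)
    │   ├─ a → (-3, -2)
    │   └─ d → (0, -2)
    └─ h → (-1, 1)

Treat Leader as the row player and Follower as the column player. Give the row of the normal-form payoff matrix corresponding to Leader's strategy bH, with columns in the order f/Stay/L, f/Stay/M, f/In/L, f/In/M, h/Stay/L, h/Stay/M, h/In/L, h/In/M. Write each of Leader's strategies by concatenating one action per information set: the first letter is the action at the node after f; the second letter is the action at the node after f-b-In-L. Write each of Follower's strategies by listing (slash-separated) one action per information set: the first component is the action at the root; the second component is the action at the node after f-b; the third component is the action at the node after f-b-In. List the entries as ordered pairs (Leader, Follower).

(-2,-1) (-2,-1) (-1,0) (1,-1) (-1,1) (-1,1) (-1,1) (-1,1)

vs f/Stay/L: Follower plays f → Leader plays b at [f] → Follower plays Stay at [f-b] → (-2, -1)
vs f/Stay/M: Follower plays f → Leader plays b at [f] → Follower plays Stay at [f-b] → (-2, -1)
vs f/In/L: Follower plays f → Leader plays b at [f] → Follower plays In at [f-b] → Follower plays L at [f-b-In] → Leader plays H at [f-b-In-L] → (-1, 0)
vs f/In/M: Follower plays f → Leader plays b at [f] → Follower plays In at [f-b] → Follower plays M at [f-b-In] → (1, -1)
vs h/Stay/L: Follower plays h → (-1, 1)
vs h/Stay/M: Follower plays h → (-1, 1)
vs h/In/L: Follower plays h → (-1, 1)
vs h/In/M: Follower plays h → (-1, 1)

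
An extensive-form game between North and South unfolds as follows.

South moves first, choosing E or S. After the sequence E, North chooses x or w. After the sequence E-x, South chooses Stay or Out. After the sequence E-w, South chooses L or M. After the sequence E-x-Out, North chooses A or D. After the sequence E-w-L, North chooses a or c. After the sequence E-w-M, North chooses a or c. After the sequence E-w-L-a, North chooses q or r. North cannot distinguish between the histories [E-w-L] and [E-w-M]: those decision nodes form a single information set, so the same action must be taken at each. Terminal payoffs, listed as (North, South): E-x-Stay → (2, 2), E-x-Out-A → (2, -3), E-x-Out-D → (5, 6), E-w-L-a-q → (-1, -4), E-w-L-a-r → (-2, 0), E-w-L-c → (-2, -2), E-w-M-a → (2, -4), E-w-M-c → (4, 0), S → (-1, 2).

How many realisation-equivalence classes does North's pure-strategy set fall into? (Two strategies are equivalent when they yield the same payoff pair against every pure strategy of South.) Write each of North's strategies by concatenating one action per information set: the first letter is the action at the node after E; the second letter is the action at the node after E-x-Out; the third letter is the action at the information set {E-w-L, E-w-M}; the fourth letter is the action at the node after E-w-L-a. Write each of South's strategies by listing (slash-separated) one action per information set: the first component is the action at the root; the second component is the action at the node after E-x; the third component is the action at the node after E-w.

North has 16 pure strategies: xAaq, xAar, xAcq, xAcr, xDaq, xDar, xDcq, xDcr, wAaq, wAar, wAcq, wAcr, wDaq, wDar, wDcq, wDcr. Columns: E/Stay/L, E/Stay/M, E/Out/L, E/Out/M, S/Stay/L, S/Stay/M, S/Out/L, S/Out/M.
{xAaq, xAar, xAcq, xAcr} → row (2,2) (2,2) (2,-3) (2,-3) (-1,2) (-1,2) (-1,2) (-1,2)
{xDaq, xDar, xDcq, xDcr} → row (2,2) (2,2) (5,6) (5,6) (-1,2) (-1,2) (-1,2) (-1,2)
{wAaq, wDaq} → row (-1,-4) (2,-4) (-1,-4) (2,-4) (-1,2) (-1,2) (-1,2) (-1,2)
{wAar, wDar} → row (-2,0) (2,-4) (-2,0) (2,-4) (-1,2) (-1,2) (-1,2) (-1,2)
{wAcq, wAcr, wDcq, wDcr} → row (-2,-2) (4,0) (-2,-2) (4,0) (-1,2) (-1,2) (-1,2) (-1,2)
That's 5 distinct rows out of 16 strategies.

5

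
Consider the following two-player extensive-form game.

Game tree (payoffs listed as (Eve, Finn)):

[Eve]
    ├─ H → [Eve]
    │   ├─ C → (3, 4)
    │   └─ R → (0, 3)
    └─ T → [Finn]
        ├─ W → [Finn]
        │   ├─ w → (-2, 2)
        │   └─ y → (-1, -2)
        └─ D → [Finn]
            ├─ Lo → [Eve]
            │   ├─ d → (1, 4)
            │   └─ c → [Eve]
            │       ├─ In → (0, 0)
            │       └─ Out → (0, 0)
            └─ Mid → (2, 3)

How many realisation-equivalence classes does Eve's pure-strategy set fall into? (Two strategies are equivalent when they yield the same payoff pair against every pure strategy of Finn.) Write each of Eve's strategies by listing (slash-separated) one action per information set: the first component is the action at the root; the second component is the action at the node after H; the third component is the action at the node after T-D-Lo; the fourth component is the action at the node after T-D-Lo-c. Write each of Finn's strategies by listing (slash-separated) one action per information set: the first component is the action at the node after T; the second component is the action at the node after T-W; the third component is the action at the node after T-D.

4

Eve has 16 pure strategies: H/C/d/In, H/C/d/Out, H/C/c/In, H/C/c/Out, H/R/d/In, H/R/d/Out, H/R/c/In, H/R/c/Out, T/C/d/In, T/C/d/Out, T/C/c/In, T/C/c/Out, T/R/d/In, T/R/d/Out, T/R/c/In, T/R/c/Out. Columns: W/w/Lo, W/w/Mid, W/y/Lo, W/y/Mid, D/w/Lo, D/w/Mid, D/y/Lo, D/y/Mid.
{H/C/d/In, H/C/d/Out, H/C/c/In, H/C/c/Out} → row (3,4) (3,4) (3,4) (3,4) (3,4) (3,4) (3,4) (3,4)
{H/R/d/In, H/R/d/Out, H/R/c/In, H/R/c/Out} → row (0,3) (0,3) (0,3) (0,3) (0,3) (0,3) (0,3) (0,3)
{T/C/d/In, T/C/d/Out, T/R/d/In, T/R/d/Out} → row (-2,2) (-2,2) (-1,-2) (-1,-2) (1,4) (2,3) (1,4) (2,3)
{T/C/c/In, T/C/c/Out, T/R/c/In, T/R/c/Out} → row (-2,2) (-2,2) (-1,-2) (-1,-2) (0,0) (2,3) (0,0) (2,3)
That's 4 distinct rows out of 16 strategies.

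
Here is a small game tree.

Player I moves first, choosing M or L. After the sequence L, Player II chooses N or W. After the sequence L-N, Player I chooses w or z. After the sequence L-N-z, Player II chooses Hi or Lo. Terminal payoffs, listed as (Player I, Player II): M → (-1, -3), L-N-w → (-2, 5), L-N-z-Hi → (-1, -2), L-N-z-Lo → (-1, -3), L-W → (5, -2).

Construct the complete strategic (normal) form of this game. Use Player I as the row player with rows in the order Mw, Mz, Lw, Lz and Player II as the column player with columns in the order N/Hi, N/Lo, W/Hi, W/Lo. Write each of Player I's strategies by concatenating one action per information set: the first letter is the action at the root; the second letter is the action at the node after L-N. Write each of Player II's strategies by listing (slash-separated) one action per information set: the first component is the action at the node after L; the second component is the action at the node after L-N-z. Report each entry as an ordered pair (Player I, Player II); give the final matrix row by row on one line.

Row Mw: N/Hi→(-1,-3), N/Lo→(-1,-3), W/Hi→(-1,-3), W/Lo→(-1,-3)
Row Mz: N/Hi→(-1,-3), N/Lo→(-1,-3), W/Hi→(-1,-3), W/Lo→(-1,-3)
Row Lw: N/Hi→(-2,5), N/Lo→(-2,5), W/Hi→(5,-2), W/Lo→(5,-2)
Row Lz: N/Hi→(-1,-2), N/Lo→(-1,-3), W/Hi→(5,-2), W/Lo→(5,-2)

Mw: (-1,-3) (-1,-3) (-1,-3) (-1,-3) | Mz: (-1,-3) (-1,-3) (-1,-3) (-1,-3) | Lw: (-2,5) (-2,5) (5,-2) (5,-2) | Lz: (-1,-2) (-1,-3) (5,-2) (5,-2)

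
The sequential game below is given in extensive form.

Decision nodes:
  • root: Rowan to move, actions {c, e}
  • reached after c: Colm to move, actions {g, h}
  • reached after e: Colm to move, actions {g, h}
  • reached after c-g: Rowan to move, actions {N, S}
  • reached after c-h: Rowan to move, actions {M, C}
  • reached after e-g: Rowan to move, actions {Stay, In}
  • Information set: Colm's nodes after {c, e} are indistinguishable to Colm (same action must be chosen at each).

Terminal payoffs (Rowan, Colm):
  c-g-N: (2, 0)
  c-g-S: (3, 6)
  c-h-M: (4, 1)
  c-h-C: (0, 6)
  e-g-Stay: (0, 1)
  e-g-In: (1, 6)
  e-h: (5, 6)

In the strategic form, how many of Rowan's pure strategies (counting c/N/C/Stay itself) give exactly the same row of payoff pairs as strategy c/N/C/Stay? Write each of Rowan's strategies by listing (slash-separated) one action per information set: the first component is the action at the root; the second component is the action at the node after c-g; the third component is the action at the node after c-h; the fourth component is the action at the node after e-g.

2

Row for c/N/C/Stay (columns g, h): (2,0) (0,6).
Under c/N/C/Stay, Rowan's choice at the node after e-g can never be reached regardless of what Colm does, so varying those choices leaves every outcome unchanged.
Holding the reachable choices fixed and varying the unreachable one freely already gives 2 equivalent strategies.
No other strategy reproduces this row, so those 2 are the full class: c/N/C/Stay, c/N/C/In.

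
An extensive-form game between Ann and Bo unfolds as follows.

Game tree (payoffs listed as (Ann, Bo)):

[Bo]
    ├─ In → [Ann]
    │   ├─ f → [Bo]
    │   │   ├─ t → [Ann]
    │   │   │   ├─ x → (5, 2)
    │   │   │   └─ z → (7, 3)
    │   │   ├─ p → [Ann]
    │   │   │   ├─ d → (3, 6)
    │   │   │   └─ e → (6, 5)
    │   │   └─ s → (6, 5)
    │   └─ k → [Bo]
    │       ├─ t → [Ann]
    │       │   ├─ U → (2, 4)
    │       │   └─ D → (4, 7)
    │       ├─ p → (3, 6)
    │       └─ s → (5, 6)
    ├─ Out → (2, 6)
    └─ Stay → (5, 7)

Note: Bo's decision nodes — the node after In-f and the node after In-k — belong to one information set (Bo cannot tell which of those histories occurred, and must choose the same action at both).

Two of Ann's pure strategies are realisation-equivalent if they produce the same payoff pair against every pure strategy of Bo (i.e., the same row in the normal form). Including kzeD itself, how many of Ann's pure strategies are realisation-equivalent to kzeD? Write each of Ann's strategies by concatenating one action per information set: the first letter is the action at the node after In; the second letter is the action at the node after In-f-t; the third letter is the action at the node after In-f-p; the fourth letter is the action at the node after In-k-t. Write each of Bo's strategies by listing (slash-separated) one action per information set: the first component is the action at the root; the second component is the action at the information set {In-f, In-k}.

Row for kzeD (columns In/t, In/p, In/s, Out/t, Out/p, Out/s, Stay/t, Stay/p, Stay/s): (4,7) (3,6) (5,6) (2,6) (2,6) (2,6) (5,7) (5,7) (5,7).
Under kzeD, Ann's choice at the node after In-f-t and at the node after In-f-p can never be reached regardless of what Bo does, so varying those choices leaves every outcome unchanged.
Holding the reachable choices fixed and varying the unreachable ones freely already gives 2 × 2 = 4 equivalent strategies.
No other strategy reproduces this row, so those 4 are the full class: kxdD, kxeD, kzdD, kzeD.

4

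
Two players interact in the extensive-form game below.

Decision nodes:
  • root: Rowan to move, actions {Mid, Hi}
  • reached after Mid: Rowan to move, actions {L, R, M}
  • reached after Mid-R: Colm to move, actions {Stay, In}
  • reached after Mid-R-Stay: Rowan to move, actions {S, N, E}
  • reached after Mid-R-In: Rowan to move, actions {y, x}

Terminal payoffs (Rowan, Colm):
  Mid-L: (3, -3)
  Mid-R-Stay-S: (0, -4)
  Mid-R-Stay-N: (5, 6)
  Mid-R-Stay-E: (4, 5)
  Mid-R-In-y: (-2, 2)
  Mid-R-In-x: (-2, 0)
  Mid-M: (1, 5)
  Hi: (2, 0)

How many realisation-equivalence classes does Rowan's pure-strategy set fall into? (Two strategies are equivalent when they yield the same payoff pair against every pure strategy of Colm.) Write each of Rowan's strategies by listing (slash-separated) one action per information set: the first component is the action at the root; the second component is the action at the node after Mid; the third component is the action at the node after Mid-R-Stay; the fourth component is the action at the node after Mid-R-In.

Rowan has 36 pure strategies: Mid/L/S/y, Mid/L/S/x, Mid/L/N/y, Mid/L/N/x, Mid/L/E/y, Mid/L/E/x, Mid/R/S/y, Mid/R/S/x, Mid/R/N/y, Mid/R/N/x, Mid/R/E/y, Mid/R/E/x, Mid/M/S/y, Mid/M/S/x, Mid/M/N/y, Mid/M/N/x, Mid/M/E/y, Mid/M/E/x, Hi/L/S/y, Hi/L/S/x, Hi/L/N/y, Hi/L/N/x, Hi/L/E/y, Hi/L/E/x, Hi/R/S/y, Hi/R/S/x, Hi/R/N/y, Hi/R/N/x, Hi/R/E/y, Hi/R/E/x, Hi/M/S/y, Hi/M/S/x, Hi/M/N/y, Hi/M/N/x, Hi/M/E/y, Hi/M/E/x. Columns: Stay, In.
{Mid/L/S/y, Mid/L/S/x, Mid/L/N/y, Mid/L/N/x, Mid/L/E/y, Mid/L/E/x} → row (3,-3) (3,-3)
{Mid/R/S/y} → row (0,-4) (-2,2)
{Mid/R/S/x} → row (0,-4) (-2,0)
{Mid/R/N/y} → row (5,6) (-2,2)
{Mid/R/N/x} → row (5,6) (-2,0)
{Mid/R/E/y} → row (4,5) (-2,2)
{Mid/R/E/x} → row (4,5) (-2,0)
{Mid/M/S/y, Mid/M/S/x, Mid/M/N/y, Mid/M/N/x, Mid/M/E/y, Mid/M/E/x} → row (1,5) (1,5)
{Hi/L/S/y, Hi/L/S/x, Hi/L/N/y, Hi/L/N/x, Hi/L/E/y, Hi/L/E/x, Hi/R/S/y, Hi/R/S/x, Hi/R/N/y, Hi/R/N/x, Hi/R/E/y, Hi/R/E/x, Hi/M/S/y, Hi/M/S/x, Hi/M/N/y, Hi/M/N/x, Hi/M/E/y, Hi/M/E/x} → row (2,0) (2,0)
That's 9 distinct rows out of 36 strategies.

9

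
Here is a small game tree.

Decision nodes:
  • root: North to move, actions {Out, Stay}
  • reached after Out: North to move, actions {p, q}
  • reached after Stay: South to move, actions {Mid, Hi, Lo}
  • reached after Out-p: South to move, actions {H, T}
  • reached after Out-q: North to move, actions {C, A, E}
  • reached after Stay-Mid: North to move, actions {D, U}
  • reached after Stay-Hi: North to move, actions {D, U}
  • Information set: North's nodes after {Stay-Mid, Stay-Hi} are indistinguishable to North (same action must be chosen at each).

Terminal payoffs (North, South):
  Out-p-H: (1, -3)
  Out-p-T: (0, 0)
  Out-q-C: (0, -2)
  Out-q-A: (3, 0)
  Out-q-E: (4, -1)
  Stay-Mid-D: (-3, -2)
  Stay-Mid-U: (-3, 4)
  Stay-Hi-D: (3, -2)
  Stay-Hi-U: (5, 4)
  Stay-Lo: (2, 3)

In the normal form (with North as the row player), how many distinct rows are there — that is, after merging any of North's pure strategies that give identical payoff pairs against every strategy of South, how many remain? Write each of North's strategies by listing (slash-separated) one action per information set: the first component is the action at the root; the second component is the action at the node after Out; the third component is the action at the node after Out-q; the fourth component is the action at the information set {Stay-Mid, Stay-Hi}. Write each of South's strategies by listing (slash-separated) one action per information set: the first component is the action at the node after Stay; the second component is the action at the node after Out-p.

North has 24 pure strategies: Out/p/C/D, Out/p/C/U, Out/p/A/D, Out/p/A/U, Out/p/E/D, Out/p/E/U, Out/q/C/D, Out/q/C/U, Out/q/A/D, Out/q/A/U, Out/q/E/D, Out/q/E/U, Stay/p/C/D, Stay/p/C/U, Stay/p/A/D, Stay/p/A/U, Stay/p/E/D, Stay/p/E/U, Stay/q/C/D, Stay/q/C/U, Stay/q/A/D, Stay/q/A/U, Stay/q/E/D, Stay/q/E/U. Columns: Mid/H, Mid/T, Hi/H, Hi/T, Lo/H, Lo/T.
{Out/p/C/D, Out/p/C/U, Out/p/A/D, Out/p/A/U, Out/p/E/D, Out/p/E/U} → row (1,-3) (0,0) (1,-3) (0,0) (1,-3) (0,0)
{Out/q/C/D, Out/q/C/U} → row (0,-2) (0,-2) (0,-2) (0,-2) (0,-2) (0,-2)
{Out/q/A/D, Out/q/A/U} → row (3,0) (3,0) (3,0) (3,0) (3,0) (3,0)
{Out/q/E/D, Out/q/E/U} → row (4,-1) (4,-1) (4,-1) (4,-1) (4,-1) (4,-1)
{Stay/p/C/D, Stay/p/A/D, Stay/p/E/D, Stay/q/C/D, Stay/q/A/D, Stay/q/E/D} → row (-3,-2) (-3,-2) (3,-2) (3,-2) (2,3) (2,3)
{Stay/p/C/U, Stay/p/A/U, Stay/p/E/U, Stay/q/C/U, Stay/q/A/U, Stay/q/E/U} → row (-3,4) (-3,4) (5,4) (5,4) (2,3) (2,3)
That's 6 distinct rows out of 24 strategies.

6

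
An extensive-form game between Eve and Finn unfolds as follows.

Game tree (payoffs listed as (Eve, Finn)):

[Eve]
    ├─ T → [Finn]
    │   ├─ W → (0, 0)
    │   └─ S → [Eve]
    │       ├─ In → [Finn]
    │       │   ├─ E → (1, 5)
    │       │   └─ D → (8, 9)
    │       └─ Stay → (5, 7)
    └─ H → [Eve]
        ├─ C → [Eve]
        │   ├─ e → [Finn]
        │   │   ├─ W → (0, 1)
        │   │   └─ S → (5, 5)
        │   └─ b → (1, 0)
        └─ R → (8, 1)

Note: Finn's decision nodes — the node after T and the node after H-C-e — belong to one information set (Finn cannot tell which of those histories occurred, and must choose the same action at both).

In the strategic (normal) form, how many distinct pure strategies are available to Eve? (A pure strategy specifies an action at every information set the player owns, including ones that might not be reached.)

Eve owns the root with actions {T, H} — two choices.
Eve owns the node after H with actions {C, R} — two choices.
Eve owns the node after T-S with actions {In, Stay} — two choices.
Eve owns the node after H-C with actions {e, b} — two choices.
A pure strategy fixes one action at each information set independently, so the count is the product 2 × 2 × 2 × 2 = 16.

16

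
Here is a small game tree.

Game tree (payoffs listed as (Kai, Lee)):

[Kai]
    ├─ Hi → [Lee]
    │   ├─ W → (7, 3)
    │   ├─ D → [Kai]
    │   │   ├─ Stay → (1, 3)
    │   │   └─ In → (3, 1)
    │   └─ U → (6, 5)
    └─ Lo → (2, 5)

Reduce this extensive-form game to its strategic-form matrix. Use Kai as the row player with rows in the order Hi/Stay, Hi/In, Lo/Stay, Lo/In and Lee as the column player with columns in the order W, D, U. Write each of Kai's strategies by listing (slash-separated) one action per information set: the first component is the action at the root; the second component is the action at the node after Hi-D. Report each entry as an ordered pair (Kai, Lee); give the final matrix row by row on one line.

               W        D        U
Hi/Stay    (7,3)    (1,3)    (6,5)
  Hi/In    (7,3)    (3,1)    (6,5)
Lo/Stay    (2,5)    (2,5)    (2,5)
  Lo/In    (2,5)    (2,5)    (2,5)

Hi/Stay: (7,3) (1,3) (6,5) | Hi/In: (7,3) (3,1) (6,5) | Lo/Stay: (2,5) (2,5) (2,5) | Lo/In: (2,5) (2,5) (2,5)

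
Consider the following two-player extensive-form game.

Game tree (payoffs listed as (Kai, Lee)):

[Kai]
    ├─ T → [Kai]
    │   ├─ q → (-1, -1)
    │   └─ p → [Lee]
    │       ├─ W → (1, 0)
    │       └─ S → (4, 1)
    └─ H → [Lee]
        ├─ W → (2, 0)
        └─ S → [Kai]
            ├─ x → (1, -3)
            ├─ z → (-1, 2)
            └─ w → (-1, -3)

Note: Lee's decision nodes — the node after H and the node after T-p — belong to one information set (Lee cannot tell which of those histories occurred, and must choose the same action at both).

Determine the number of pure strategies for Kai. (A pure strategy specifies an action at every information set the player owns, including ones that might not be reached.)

Kai owns the root with actions {T, H} — two choices.
Kai owns the node after T with actions {q, p} — two choices.
Kai owns the node after H-S with actions {x, z, w} — three choices.
A pure strategy fixes one action at each information set independently, so the count is the product 2 × 2 × 3 = 12.
(For reference, Lee has 2 pure strategies, giving a 12×2 normal-form matrix.)

12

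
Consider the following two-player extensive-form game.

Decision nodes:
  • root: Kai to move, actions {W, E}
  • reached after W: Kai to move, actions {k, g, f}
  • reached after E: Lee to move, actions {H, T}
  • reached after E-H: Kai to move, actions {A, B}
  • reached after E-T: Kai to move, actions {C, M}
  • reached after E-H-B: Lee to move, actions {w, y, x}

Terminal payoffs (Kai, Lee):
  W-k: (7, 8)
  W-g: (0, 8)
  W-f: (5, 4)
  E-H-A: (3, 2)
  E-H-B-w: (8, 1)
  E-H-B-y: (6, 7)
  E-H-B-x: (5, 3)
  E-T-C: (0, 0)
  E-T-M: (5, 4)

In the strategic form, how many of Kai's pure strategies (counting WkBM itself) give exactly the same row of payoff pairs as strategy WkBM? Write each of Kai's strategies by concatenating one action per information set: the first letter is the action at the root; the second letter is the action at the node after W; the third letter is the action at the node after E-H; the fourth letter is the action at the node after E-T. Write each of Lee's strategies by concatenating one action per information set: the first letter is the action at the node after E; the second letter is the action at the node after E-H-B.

4

Row for WkBM (columns Hw, Hy, Hx, Tw, Ty, Tx): (7,8) (7,8) (7,8) (7,8) (7,8) (7,8).
Under WkBM, Kai's choice at the node after E-H and at the node after E-T can never be reached regardless of what Lee does, so varying those choices leaves every outcome unchanged.
Holding the reachable choices fixed and varying the unreachable ones freely already gives 2 × 2 = 4 equivalent strategies.
No other strategy reproduces this row, so those 4 are the full class: WkAC, WkAM, WkBC, WkBM.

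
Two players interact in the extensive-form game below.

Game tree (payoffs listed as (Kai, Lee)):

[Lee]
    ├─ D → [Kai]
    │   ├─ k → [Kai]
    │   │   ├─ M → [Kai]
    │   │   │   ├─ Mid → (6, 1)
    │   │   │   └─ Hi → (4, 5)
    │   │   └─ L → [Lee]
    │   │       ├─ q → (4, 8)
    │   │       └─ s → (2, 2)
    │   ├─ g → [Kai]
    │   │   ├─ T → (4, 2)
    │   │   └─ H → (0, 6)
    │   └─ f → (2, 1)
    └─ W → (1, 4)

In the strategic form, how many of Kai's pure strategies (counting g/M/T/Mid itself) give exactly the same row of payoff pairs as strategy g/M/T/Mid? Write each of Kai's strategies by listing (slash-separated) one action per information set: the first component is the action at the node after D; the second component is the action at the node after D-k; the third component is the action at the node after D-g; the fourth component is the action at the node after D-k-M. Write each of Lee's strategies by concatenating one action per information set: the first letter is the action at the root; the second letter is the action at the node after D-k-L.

Row for g/M/T/Mid (columns Dq, Ds, Wq, Ws): (4,2) (4,2) (1,4) (1,4).
Under g/M/T/Mid, Kai's choice at the node after D-k and at the node after D-k-M can never be reached regardless of what Lee does, so varying those choices leaves every outcome unchanged.
Holding the reachable choices fixed and varying the unreachable ones freely already gives 2 × 2 = 4 equivalent strategies.
No other strategy reproduces this row, so those 4 are the full class: g/M/T/Mid, g/M/T/Hi, g/L/T/Mid, g/L/T/Hi.

4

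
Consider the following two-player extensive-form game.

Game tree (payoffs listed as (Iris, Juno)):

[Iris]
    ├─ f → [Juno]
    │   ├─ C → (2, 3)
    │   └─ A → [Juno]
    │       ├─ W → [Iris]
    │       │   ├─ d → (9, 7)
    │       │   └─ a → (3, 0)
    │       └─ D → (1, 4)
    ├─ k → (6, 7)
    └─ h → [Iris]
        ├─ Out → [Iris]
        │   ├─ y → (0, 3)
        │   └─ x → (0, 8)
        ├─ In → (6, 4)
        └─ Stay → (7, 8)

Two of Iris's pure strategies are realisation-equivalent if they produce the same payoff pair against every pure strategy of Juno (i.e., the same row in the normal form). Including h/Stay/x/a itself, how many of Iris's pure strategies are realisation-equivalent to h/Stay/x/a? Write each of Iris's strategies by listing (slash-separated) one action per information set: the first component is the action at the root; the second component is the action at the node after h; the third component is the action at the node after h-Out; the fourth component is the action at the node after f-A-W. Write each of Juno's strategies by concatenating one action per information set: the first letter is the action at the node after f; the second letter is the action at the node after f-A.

Row for h/Stay/x/a (columns CW, CD, AW, AD): (7,8) (7,8) (7,8) (7,8).
Under h/Stay/x/a, Iris's choice at the node after h-Out and at the node after f-A-W can never be reached regardless of what Juno does, so varying those choices leaves every outcome unchanged.
Holding the reachable choices fixed and varying the unreachable ones freely already gives 2 × 2 = 4 equivalent strategies.
No other strategy reproduces this row, so those 4 are the full class: h/Stay/y/d, h/Stay/y/a, h/Stay/x/d, h/Stay/x/a.

4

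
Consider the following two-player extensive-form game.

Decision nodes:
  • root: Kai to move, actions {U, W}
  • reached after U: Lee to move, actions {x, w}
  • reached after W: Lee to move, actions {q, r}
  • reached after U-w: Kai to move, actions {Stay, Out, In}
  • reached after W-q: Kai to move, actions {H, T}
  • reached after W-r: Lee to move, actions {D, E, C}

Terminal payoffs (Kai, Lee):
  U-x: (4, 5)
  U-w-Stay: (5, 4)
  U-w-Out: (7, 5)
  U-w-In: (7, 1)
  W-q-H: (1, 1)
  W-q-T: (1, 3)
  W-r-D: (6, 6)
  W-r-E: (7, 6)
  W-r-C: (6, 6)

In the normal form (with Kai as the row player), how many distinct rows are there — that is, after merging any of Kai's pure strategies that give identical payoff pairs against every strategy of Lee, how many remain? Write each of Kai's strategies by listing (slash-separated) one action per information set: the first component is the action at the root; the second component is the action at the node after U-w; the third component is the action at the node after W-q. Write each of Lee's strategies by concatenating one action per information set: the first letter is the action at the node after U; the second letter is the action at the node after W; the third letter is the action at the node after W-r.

5

Kai has 12 pure strategies: U/Stay/H, U/Stay/T, U/Out/H, U/Out/T, U/In/H, U/In/T, W/Stay/H, W/Stay/T, W/Out/H, W/Out/T, W/In/H, W/In/T. Columns: xqD, xqE, xqC, xrD, xrE, xrC, wqD, wqE, wqC, wrD, wrE, wrC.
{U/Stay/H, U/Stay/T} → row (4,5) (4,5) (4,5) (4,5) (4,5) (4,5) (5,4) (5,4) (5,4) (5,4) (5,4) (5,4)
{U/Out/H, U/Out/T} → row (4,5) (4,5) (4,5) (4,5) (4,5) (4,5) (7,5) (7,5) (7,5) (7,5) (7,5) (7,5)
{U/In/H, U/In/T} → row (4,5) (4,5) (4,5) (4,5) (4,5) (4,5) (7,1) (7,1) (7,1) (7,1) (7,1) (7,1)
{W/Stay/H, W/Out/H, W/In/H} → row (1,1) (1,1) (1,1) (6,6) (7,6) (6,6) (1,1) (1,1) (1,1) (6,6) (7,6) (6,6)
{W/Stay/T, W/Out/T, W/In/T} → row (1,3) (1,3) (1,3) (6,6) (7,6) (6,6) (1,3) (1,3) (1,3) (6,6) (7,6) (6,6)
That's 5 distinct rows out of 12 strategies.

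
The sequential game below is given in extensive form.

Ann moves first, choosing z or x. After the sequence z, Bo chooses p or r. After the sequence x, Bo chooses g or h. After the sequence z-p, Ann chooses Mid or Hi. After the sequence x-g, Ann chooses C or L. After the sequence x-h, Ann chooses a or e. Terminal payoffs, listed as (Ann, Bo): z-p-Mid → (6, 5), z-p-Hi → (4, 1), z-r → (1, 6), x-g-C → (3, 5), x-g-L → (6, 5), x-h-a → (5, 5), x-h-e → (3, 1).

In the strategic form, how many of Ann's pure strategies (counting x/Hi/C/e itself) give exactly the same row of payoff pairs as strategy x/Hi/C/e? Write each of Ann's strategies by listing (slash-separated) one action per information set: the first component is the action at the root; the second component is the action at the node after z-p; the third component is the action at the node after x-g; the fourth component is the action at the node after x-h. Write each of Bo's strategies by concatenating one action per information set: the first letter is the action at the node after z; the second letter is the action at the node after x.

Row for x/Hi/C/e (columns pg, ph, rg, rh): (3,5) (3,1) (3,5) (3,1).
Under x/Hi/C/e, Ann's choice at the node after z-p can never be reached regardless of what Bo does, so varying those choices leaves every outcome unchanged.
Holding the reachable choices fixed and varying the unreachable one freely already gives 2 equivalent strategies.
No other strategy reproduces this row, so those 2 are the full class: x/Mid/C/e, x/Hi/C/e.

2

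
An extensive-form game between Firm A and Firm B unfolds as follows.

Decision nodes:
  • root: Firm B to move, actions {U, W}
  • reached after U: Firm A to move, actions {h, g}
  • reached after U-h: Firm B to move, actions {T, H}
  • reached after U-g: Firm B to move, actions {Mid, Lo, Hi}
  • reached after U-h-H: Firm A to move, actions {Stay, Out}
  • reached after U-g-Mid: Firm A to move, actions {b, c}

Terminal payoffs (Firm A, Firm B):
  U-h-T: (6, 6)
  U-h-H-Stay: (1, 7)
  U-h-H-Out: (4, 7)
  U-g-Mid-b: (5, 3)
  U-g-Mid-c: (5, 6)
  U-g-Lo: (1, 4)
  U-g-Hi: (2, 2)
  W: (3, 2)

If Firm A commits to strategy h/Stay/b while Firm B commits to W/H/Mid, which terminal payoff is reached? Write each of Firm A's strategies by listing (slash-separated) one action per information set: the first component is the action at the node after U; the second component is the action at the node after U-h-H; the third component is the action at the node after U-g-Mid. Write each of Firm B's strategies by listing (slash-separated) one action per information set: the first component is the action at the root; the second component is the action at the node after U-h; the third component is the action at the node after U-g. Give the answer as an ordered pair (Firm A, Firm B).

Trace the play path from the root:
  Firm B plays W
→ terminal payoff (3, 2).
(Firm A's choice at the node after U is never reached on this path, so it doesn't affect the outcome.)

(3, 2)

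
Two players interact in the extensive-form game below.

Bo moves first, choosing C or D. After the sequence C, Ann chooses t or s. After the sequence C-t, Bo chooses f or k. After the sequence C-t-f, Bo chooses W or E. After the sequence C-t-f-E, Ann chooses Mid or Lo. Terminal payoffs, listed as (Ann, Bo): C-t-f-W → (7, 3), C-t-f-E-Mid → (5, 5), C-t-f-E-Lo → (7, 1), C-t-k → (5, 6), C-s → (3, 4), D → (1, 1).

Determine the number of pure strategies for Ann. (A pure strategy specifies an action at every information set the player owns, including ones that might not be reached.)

4

Ann owns the node after C with actions {t, s} — two choices.
Ann owns the node after C-t-f-E with actions {Mid, Lo} — two choices.
A pure strategy fixes one action at each information set independently, so the count is the product 2 × 2 = 4.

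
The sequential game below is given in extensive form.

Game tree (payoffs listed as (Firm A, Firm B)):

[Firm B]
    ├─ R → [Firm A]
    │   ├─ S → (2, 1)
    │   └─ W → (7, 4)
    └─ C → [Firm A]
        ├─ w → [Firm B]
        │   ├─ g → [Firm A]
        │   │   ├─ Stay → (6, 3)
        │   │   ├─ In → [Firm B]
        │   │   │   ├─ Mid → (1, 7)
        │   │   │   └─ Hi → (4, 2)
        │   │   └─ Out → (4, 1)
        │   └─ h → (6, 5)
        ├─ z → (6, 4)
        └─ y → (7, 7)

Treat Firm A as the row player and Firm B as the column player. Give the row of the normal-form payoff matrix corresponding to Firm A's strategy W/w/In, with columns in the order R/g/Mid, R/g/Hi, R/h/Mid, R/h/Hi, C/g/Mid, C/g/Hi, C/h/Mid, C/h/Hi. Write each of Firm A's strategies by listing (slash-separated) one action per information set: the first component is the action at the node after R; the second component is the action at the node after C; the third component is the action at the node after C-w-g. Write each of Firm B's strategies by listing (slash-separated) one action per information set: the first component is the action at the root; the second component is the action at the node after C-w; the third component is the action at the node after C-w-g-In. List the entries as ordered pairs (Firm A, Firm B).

vs R/g/Mid: Firm B plays R → Firm A plays W at [R] → (7, 4)
vs R/g/Hi: Firm B plays R → Firm A plays W at [R] → (7, 4)
vs R/h/Mid: Firm B plays R → Firm A plays W at [R] → (7, 4)
vs R/h/Hi: Firm B plays R → Firm A plays W at [R] → (7, 4)
vs C/g/Mid: Firm B plays C → Firm A plays w at [C] → Firm B plays g at [C-w] → Firm A plays In at [C-w-g] → Firm B plays Mid at [C-w-g-In] → (1, 7)
vs C/g/Hi: Firm B plays C → Firm A plays w at [C] → Firm B plays g at [C-w] → Firm A plays In at [C-w-g] → Firm B plays Hi at [C-w-g-In] → (4, 2)
vs C/h/Mid: Firm B plays C → Firm A plays w at [C] → Firm B plays h at [C-w] → (6, 5)
vs C/h/Hi: Firm B plays C → Firm A plays w at [C] → Firm B plays h at [C-w] → (6, 5)

(7,4) (7,4) (7,4) (7,4) (1,7) (4,2) (6,5) (6,5)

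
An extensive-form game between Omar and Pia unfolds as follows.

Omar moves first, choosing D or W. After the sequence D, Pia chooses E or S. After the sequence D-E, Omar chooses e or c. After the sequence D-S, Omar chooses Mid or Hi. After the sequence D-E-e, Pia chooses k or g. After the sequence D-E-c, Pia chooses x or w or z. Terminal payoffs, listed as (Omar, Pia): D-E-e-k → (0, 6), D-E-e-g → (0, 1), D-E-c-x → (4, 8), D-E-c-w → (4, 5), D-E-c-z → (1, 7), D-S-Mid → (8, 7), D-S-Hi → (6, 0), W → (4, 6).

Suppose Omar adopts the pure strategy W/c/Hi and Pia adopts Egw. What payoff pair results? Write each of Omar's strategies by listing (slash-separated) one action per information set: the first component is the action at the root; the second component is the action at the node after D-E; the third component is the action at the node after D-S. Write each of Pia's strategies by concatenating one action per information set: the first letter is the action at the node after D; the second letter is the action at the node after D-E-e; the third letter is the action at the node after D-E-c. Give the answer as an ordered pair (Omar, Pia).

Trace the play path from the root:
  Omar plays W
→ terminal payoff (4, 6).
(Omar's choice at the node after D-E is never reached on this path, so it doesn't affect the outcome.)

(4, 6)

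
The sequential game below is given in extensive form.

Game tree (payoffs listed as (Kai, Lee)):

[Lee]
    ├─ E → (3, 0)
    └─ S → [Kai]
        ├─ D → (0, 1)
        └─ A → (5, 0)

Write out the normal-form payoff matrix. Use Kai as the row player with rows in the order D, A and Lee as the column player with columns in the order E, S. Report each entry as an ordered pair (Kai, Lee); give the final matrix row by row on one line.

D: (3,0) (0,1) | A: (3,0) (5,0)

            E        S
   D    (3,0)    (0,1)
   A    (3,0)    (5,0)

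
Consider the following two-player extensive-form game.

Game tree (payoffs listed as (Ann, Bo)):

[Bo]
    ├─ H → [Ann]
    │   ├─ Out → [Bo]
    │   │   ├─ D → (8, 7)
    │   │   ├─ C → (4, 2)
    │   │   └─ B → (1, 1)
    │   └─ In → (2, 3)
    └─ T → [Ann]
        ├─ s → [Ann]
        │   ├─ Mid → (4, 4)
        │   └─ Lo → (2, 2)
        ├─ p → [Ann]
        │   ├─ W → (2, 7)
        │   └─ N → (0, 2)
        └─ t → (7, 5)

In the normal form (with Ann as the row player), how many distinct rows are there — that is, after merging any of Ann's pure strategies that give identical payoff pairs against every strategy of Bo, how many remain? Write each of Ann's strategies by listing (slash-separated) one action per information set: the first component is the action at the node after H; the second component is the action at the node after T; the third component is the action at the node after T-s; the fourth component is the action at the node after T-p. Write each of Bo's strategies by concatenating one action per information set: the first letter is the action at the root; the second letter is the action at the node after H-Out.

Ann has 24 pure strategies: Out/s/Mid/W, Out/s/Mid/N, Out/s/Lo/W, Out/s/Lo/N, Out/p/Mid/W, Out/p/Mid/N, Out/p/Lo/W, Out/p/Lo/N, Out/t/Mid/W, Out/t/Mid/N, Out/t/Lo/W, Out/t/Lo/N, In/s/Mid/W, In/s/Mid/N, In/s/Lo/W, In/s/Lo/N, In/p/Mid/W, In/p/Mid/N, In/p/Lo/W, In/p/Lo/N, In/t/Mid/W, In/t/Mid/N, In/t/Lo/W, In/t/Lo/N. Columns: HD, HC, HB, TD, TC, TB.
{Out/s/Mid/W, Out/s/Mid/N} → row (8,7) (4,2) (1,1) (4,4) (4,4) (4,4)
{Out/s/Lo/W, Out/s/Lo/N} → row (8,7) (4,2) (1,1) (2,2) (2,2) (2,2)
{Out/p/Mid/W, Out/p/Lo/W} → row (8,7) (4,2) (1,1) (2,7) (2,7) (2,7)
{Out/p/Mid/N, Out/p/Lo/N} → row (8,7) (4,2) (1,1) (0,2) (0,2) (0,2)
{Out/t/Mid/W, Out/t/Mid/N, Out/t/Lo/W, Out/t/Lo/N} → row (8,7) (4,2) (1,1) (7,5) (7,5) (7,5)
{In/s/Mid/W, In/s/Mid/N} → row (2,3) (2,3) (2,3) (4,4) (4,4) (4,4)
{In/s/Lo/W, In/s/Lo/N} → row (2,3) (2,3) (2,3) (2,2) (2,2) (2,2)
{In/p/Mid/W, In/p/Lo/W} → row (2,3) (2,3) (2,3) (2,7) (2,7) (2,7)
{In/p/Mid/N, In/p/Lo/N} → row (2,3) (2,3) (2,3) (0,2) (0,2) (0,2)
{In/t/Mid/W, In/t/Mid/N, In/t/Lo/W, In/t/Lo/N} → row (2,3) (2,3) (2,3) (7,5) (7,5) (7,5)
That's 10 distinct rows out of 24 strategies.

10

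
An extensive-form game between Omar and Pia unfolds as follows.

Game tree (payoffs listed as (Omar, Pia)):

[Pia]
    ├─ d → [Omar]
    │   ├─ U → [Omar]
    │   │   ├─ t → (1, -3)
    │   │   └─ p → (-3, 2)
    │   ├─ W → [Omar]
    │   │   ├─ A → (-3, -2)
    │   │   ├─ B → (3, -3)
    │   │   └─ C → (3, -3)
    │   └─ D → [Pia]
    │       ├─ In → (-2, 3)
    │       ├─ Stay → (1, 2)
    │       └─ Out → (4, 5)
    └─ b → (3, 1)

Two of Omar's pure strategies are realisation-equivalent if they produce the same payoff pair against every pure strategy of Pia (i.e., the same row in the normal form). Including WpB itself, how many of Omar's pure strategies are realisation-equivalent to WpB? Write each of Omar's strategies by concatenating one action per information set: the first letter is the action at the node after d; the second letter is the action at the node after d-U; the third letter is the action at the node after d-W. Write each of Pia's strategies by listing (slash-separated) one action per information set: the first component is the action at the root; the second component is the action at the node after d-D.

4

Row for WpB (columns d/In, d/Stay, d/Out, b/In, b/Stay, b/Out): (3,-3) (3,-3) (3,-3) (3,1) (3,1) (3,1).
Under WpB, Omar's choice at the node after d-U can never be reached regardless of what Pia does, so varying those choices leaves every outcome unchanged.
Holding the reachable choices fixed and varying the unreachable one freely already gives 2 equivalent strategies.
Checking the remaining rows, WtC, WpC also happen to give the same payoffs in every column, bringing the total to 4: WtB, WtC, WpB, WpC.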